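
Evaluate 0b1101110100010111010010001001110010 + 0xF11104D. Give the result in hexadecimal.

0x3836E32BF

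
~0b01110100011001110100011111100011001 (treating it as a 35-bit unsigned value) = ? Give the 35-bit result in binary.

Invert each bit: 01110100011001110100011111100011001 → 10001011100110001011100000011100110.

0b10001011100110001011100000011100110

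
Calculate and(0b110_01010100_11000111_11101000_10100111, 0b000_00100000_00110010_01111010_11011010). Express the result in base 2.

0b00000000000000000100110100010000010

AND bit by bit (1 only where both bits are 1):
  11001010100110001111110100010100111
& 00000100000001100100111101011011010
= 00000000000000000100110100010000010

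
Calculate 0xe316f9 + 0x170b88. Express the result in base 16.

0xfa2281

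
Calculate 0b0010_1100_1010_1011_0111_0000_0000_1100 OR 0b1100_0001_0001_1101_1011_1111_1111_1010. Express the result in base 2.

0b11101101101111111111111111111110

OR bit by bit (1 where either bit is 1):
  00101100101010110111000000001100
| 11000001000111011011111111111010
= 11101101101111111111111111111110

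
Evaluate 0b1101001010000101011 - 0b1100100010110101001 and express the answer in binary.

0b100111010000010

Subtract column by column in base 2:
  1-1 → 0
  1-0 → 1
  0-0 → 0
  1-1 → 0
  0-0 → 0
  1-1 → 0
  0-0 → 0
  0-1 → 1 (borrow)
  0-1-1 → 0 (borrow)
  0-0-1 → 1 (borrow)
  1-1-1 → 1 (borrow)
  0-0-1 → 1 (borrow)
  1-0-1 → 0
  0-0 → 0
  0-1 → 1 (borrow)
  1-0-1 → 0
  0-0 → 0
  1-1 → 0
  1-1 → 0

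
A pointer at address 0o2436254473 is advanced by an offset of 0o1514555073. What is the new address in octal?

0o4153031566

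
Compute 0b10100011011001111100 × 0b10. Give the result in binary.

0b101000110110011111000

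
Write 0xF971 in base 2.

0b1111100101110001

Expand each hex digit to 4 bits: F=1111 9=1001 7=0111 1=0001.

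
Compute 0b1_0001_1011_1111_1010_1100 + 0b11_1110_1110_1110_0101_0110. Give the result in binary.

0b10100001010111000000010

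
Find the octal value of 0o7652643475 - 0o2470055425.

0o5162566050

Subtract column by column in base 8:
  5-5 → 0
  7-2 → 5
  4-4 → 0
  3-5 → 6 (borrow)
  4-5-1 → 6 (borrow)
  6-0-1 → 5
  2-0 → 2
  5-7 → 6 (borrow)
  6-4-1 → 1
  7-2 → 5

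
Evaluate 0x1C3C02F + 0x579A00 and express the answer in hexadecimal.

Add column by column in base 16, right to left:
  F+0 = F
  2+0 = 2
  0+A = A
  C+9 = 5 carry 1
  3+7+1 = B
  C+5 = 1 carry 1
  1+0+1 = 2

0x21B5A2F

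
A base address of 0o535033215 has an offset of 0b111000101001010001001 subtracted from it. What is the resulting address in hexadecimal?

0x557E404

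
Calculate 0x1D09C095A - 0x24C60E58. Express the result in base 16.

0x1ABD5FB02

Subtract column by column in base 16:
  A-8 → 2
  5-5 → 0
  9-E → B (borrow)
  0-0-1 → F (borrow)
  C-6-1 → 5
  9-C → D (borrow)
  0-4-1 → B (borrow)
  D-2-1 → A
  1-0 → 1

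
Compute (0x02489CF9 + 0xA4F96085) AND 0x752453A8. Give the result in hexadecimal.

Add column by column in base 16, right to left:
  9+5 = E
  F+8 = 7 carry 1
  C+0+1 = D
  9+6 = F
  8+9 = 1 carry 1
  4+F+1 = 4 carry 1
  2+4+1 = 7
  0+A = A
Sum = 0xA741FD7E; now AND with 0x752453A8:
  A&7=2, 7&5=5, 4&2=0, 1&4=0, F&5=5, D&3=1, 7&A=2, E&8=8

0x25005128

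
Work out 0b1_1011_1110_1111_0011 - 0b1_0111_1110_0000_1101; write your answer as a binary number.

Subtract column by column in base 2:
  1-1 → 0
  1-0 → 1
  0-1 → 1 (borrow)
  0-1-1 → 0 (borrow)
  1-0-1 → 0
  1-0 → 1
  1-0 → 1
  1-0 → 1
  0-0 → 0
  1-1 → 0
  1-1 → 0
  1-1 → 0
  1-1 → 0
  1-1 → 0
  0-1 → 1 (borrow)
  1-0-1 → 0
  1-1 → 0

0b100000011100110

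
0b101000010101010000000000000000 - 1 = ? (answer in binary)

The trailing 16 digits are 0, so subtracting 1 borrows through: they become 1 and the next digit up decrements.

0b101000010101001111111111111111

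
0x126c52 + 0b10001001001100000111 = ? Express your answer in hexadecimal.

0b10001001001100000111 = 0x89307 in hexadecimal.
Add column by column in base 16, right to left:
  2+7 = 9
  5+0 = 5
  c+3 = f
  6+9 = f
  2+8 = a
  1+0 = 1

0x1aff59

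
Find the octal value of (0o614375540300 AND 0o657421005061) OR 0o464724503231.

0o674725503231

0o614375540300 AND 0o657421005061 = 0o614021000000.
Then OR with 0o464724503231.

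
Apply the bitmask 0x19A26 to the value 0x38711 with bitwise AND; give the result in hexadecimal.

AND each hex digit independently (no carries):
  3&1=1, 8&9=8, 7&A=2, 1&2=0, 1&6=0

0x18200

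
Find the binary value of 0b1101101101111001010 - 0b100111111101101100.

Subtract column by column in base 2:
  0-0 → 0
  1-0 → 1
  0-1 → 1 (borrow)
  1-1-1 → 1 (borrow)
  0-0-1 → 1 (borrow)
  0-1-1 → 0 (borrow)
  1-1-1 → 1 (borrow)
  1-0-1 → 0
  1-1 → 0
  1-1 → 0
  0-1 → 1 (borrow)
  1-1-1 → 1 (borrow)
  1-1-1 → 1 (borrow)
  0-1-1 → 0 (borrow)
  1-1-1 → 1 (borrow)
  1-0-1 → 0
  0-0 → 0
  1-1 → 0
  1-0 → 1

0b1000101110001011110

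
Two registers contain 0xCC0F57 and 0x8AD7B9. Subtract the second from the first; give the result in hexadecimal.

Subtract column by column in base 16:
  7-9 → E (borrow)
  5-B-1 → 9 (borrow)
  F-7-1 → 7
  0-D → 3 (borrow)
  C-A-1 → 1
  C-8 → 4

0x41379E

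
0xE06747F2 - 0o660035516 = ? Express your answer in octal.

0xE06747F2 = 0o34031643762 in octal.
Subtract column by column in base 8:
  2-6 → 4 (borrow)
  6-1-1 → 4
  7-5 → 2
  3-5 → 6 (borrow)
  4-3-1 → 0
  6-0 → 6
  1-0 → 1
  3-6 → 5 (borrow)
  0-6-1 → 1 (borrow)
  4-0-1 → 3
  3-0 → 3

0o33151606244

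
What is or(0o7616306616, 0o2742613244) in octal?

0o7756717656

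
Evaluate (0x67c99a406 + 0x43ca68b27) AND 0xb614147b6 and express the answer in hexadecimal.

0xa21400724

Add column by column in base 16, right to left:
  6+7 = d
  0+2 = 2
  4+b = f
  a+8 = 2 carry 1
  9+6+1 = 0 carry 1
  9+a+1 = 4 carry 1
  c+c+1 = 9 carry 1
  7+3+1 = b
  6+4 = a
Sum = 0xab9402f2d; now AND with 0xb614147b6:
  a&b=a, b&6=2, 9&1=1, 4&4=4, 0&1=0, 2&4=0, f&7=7, 2&b=2, d&6=4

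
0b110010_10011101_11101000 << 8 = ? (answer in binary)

0b110010100111011110100000000000

Left shift by 8: append 8 zero bits.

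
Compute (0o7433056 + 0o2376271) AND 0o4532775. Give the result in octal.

0o30345

Add column by column in base 8, right to left:
  6+1 = 7
  5+7 = 4 carry 1
  0+2+1 = 3
  3+6 = 1 carry 1
  3+7+1 = 3 carry 1
  4+3+1 = 0 carry 1
  7+2+1 = 2 carry 1
  final carry 1
Sum = 0o12031347; now AND with 0o4532775:
  1&0=0, 2&4=0, 0&5=0, 3&3=3, 1&2=0, 3&7=3, 4&7=4, 7&5=5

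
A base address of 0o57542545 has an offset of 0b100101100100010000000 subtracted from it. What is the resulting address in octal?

0o52776345

0b100101100100010000000 = 0o4544200 in octal.
Subtract column by column in base 8:
  5-0 → 5
  4-0 → 4
  5-2 → 3
  2-4 → 6 (borrow)
  4-4-1 → 7 (borrow)
  5-5-1 → 7 (borrow)
  7-4-1 → 2
  5-0 → 5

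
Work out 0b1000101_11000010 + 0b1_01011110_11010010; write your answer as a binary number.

0b11010010010010100

Add column by column in base 2, right to left:
  0+0 = 0
  1+1 = 0 carry 1
  0+0+1 = 1
  0+0 = 0
  0+1 = 1
  0+0 = 0
  1+1 = 0 carry 1
  1+1+1 = 1 carry 1
  1+0+1 = 0 carry 1
  0+1+1 = 0 carry 1
  1+1+1 = 1 carry 1
  0+1+1 = 0 carry 1
  0+1+1 = 0 carry 1
  0+0+1 = 1
  1+1 = 0 carry 1
  0+0+1 = 1
  0+1 = 1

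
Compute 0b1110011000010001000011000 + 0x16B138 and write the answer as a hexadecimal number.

0x1E2D350

0b1110011000010001000011000 = 0x1CC2218 in hexadecimal.
Add column by column in base 16, right to left:
  8+8 = 0 carry 1
  1+3+1 = 5
  2+1 = 3
  2+B = D
  C+6 = 2 carry 1
  C+1+1 = E
  1+0 = 1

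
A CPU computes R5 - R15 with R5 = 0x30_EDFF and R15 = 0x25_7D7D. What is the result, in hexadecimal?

0xB7082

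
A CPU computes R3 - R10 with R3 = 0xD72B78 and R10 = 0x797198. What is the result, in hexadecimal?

Subtract column by column in base 16:
  8-8 → 0
  7-9 → E (borrow)
  B-1-1 → 9
  2-7 → B (borrow)
  7-9-1 → D (borrow)
  D-7-1 → 5

0x5DB9E0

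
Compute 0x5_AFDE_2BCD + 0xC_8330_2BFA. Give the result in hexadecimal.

Add column by column in base 16, right to left:
  D+A = 7 carry 1
  C+F+1 = C carry 1
  B+B+1 = 7 carry 1
  2+2+1 = 5
  E+0 = E
  D+3 = 0 carry 1
  F+3+1 = 3 carry 1
  A+8+1 = 3 carry 1
  5+C+1 = 2 carry 1
  final carry 1

0x12330E57C7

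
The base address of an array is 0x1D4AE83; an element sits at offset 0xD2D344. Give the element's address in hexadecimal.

0x2A781C7

Add column by column in base 16, right to left:
  3+4 = 7
  8+4 = C
  E+3 = 1 carry 1
  A+D+1 = 8 carry 1
  4+2+1 = 7
  D+D = A carry 1
  1+0+1 = 2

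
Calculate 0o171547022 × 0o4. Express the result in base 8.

Multiply each base-8 digit by 4, carrying:
  2×4 = 8 → write 0 carry 1
  2×4+1 = 9 → write 1 carry 1
  0×4+1 = 1 → write 1
  7×4 = 28 → write 4 carry 3
  4×4+3 = 19 → write 3 carry 2
  5×4+2 = 22 → write 6 carry 2
  1×4+2 = 6 → write 6
  7×4 = 28 → write 4 carry 3
  1×4+3 = 7 → write 7

0o746634110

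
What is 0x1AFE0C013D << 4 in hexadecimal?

0x1AFE0C013D0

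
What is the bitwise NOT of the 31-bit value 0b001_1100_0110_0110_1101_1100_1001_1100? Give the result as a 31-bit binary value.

0b1100011100110010010001101100011

Invert each bit: 0011100011001101101110010011100 → 1100011100110010010001101100011.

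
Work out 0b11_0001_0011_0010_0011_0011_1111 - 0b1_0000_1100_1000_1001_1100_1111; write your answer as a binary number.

Subtract column by column in base 2:
  1-1 → 0
  1-1 → 0
  1-1 → 0
  1-1 → 0
  1-0 → 1
  1-0 → 1
  0-1 → 1 (borrow)
  0-1-1 → 0 (borrow)
  1-1-1 → 1 (borrow)
  1-0-1 → 0
  0-0 → 0
  0-1 → 1 (borrow)
  0-0-1 → 1 (borrow)
  1-0-1 → 0
  0-0 → 0
  0-1 → 1 (borrow)
  1-0-1 → 0
  1-0 → 1
  0-1 → 1 (borrow)
  0-1-1 → 0 (borrow)
  1-0-1 → 0
  0-0 → 0
  0-0 → 0
  0-0 → 0
  1-1 → 0
  1-0 → 1

0b10000001101001100101110000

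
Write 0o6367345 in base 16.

0x19EEE5

Each octal digit is 3 bits: 6=110 3=011 6=110 7=111 3=011 4=100 5=101.
Group the bits into nibbles: 0001 1001 1110 1110 1110 0101 → 19EEE5.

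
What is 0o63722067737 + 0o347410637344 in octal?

Add column by column in base 8, right to left:
  7+4 = 3 carry 1
  3+4+1 = 0 carry 1
  7+3+1 = 3 carry 1
  7+7+1 = 7 carry 1
  6+3+1 = 2 carry 1
  0+6+1 = 7
  2+0 = 2
  2+1 = 3
  7+4 = 3 carry 1
  3+7+1 = 3 carry 1
  6+4+1 = 3 carry 1
  0+3+1 = 4

0o433332727303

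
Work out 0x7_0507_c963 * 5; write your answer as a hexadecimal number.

0x231926eeef

Multiply each base-16 digit by 5, carrying:
  3×5 = 15 → write f
  6×5 = 30 → write e carry 1
  9×5+1 = 46 → write e carry 2
  c×5+2 = 62 → write e carry 3
  7×5+3 = 38 → write 6 carry 2
  0×5+2 = 2 → write 2
  5×5 = 25 → write 9 carry 1
  0×5+1 = 1 → write 1
  7×5 = 35 → write 3 carry 2
  remaining carry: 2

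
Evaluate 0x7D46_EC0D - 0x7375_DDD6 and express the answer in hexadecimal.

0x9D10E37

Subtract column by column in base 16:
  D-6 → 7
  0-D → 3 (borrow)
  C-D-1 → E (borrow)
  E-D-1 → 0
  6-5 → 1
  4-7 → D (borrow)
  D-3-1 → 9
  7-7 → 0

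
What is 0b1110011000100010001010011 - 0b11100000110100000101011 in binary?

0b1010110111101110000101000

Subtract column by column in base 2:
  1-1 → 0
  1-1 → 0
  0-0 → 0
  0-1 → 1 (borrow)
  1-0-1 → 0
  0-1 → 1 (borrow)
  1-0-1 → 0
  0-0 → 0
  0-0 → 0
  0-0 → 0
  1-0 → 1
  0-1 → 1 (borrow)
  0-0-1 → 1 (borrow)
  0-1-1 → 0 (borrow)
  1-1-1 → 1 (borrow)
  0-0-1 → 1 (borrow)
  0-0-1 → 1 (borrow)
  0-0-1 → 1 (borrow)
  1-0-1 → 0
  1-0 → 1
  0-1 → 1 (borrow)
  0-1-1 → 0 (borrow)
  1-1-1 → 1 (borrow)
  1-0-1 → 0
  1-0 → 1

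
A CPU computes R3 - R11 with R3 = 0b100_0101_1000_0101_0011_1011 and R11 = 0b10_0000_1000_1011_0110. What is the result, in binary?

0b10000110111110010000101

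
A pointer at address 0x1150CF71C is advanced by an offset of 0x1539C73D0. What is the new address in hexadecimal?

Add column by column in base 16, right to left:
  C+0 = C
  1+D = E
  7+3 = A
  F+7 = 6 carry 1
  C+C+1 = 9 carry 1
  0+9+1 = A
  5+3 = 8
  1+5 = 6
  1+1 = 2

0x268A96AEC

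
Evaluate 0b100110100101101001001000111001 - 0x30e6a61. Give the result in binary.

0b100011100010000010011111011000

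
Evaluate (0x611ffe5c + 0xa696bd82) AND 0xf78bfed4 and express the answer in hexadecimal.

Add column by column in base 16, right to left:
  c+2 = e
  5+8 = d
  e+d = b carry 1
  f+b+1 = b carry 1
  f+6+1 = 6 carry 1
  1+9+1 = b
  1+6 = 7
  6+a = 0 carry 1
  final carry 1
Sum = 0x107b6bbde; now AND with 0xf78bfed4:
  1&0=0, 0&f=0, 7&7=7, b&8=8, 6&b=2, b&f=b, b&e=a, d&d=d, e&4=4

0x782bad4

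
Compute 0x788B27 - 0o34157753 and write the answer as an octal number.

0o1725474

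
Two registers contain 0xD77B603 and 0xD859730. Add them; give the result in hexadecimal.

0x1AFD4D33

Add column by column in base 16, right to left:
  3+0 = 3
  0+3 = 3
  6+7 = D
  B+9 = 4 carry 1
  7+5+1 = D
  7+8 = F
  D+D = A carry 1
  final carry 1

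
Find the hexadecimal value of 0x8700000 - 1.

0x86FFFFF

The trailing 5 digits are 0, so subtracting 1 borrows through: they become F and the next digit up decrements.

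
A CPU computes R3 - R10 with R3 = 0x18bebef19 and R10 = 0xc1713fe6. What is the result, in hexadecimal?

0xca7aaf33

Subtract column by column in base 16:
  9-6 → 3
  1-e → 3 (borrow)
  f-f-1 → f (borrow)
  e-3-1 → a
  b-1 → a
  e-7 → 7
  b-1 → a
  8-c → c (borrow)
  1-0-1 → 0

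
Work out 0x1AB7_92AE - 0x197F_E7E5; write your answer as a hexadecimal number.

Subtract column by column in base 16:
  E-5 → 9
  A-E → C (borrow)
  2-7-1 → A (borrow)
  9-E-1 → A (borrow)
  7-F-1 → 7 (borrow)
  B-7-1 → 3
  A-9 → 1
  1-1 → 0

0x137AAC9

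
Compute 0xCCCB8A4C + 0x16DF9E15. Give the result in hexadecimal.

Add column by column in base 16, right to left:
  C+5 = 1 carry 1
  4+1+1 = 6
  A+E = 8 carry 1
  8+9+1 = 2 carry 1
  B+F+1 = B carry 1
  C+D+1 = A carry 1
  C+6+1 = 3 carry 1
  C+1+1 = E

0xE3AB2861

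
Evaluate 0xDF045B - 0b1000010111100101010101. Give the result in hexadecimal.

0b1000010111100101010101 = 0x217955 in hexadecimal.
Subtract column by column in base 16:
  B-5 → 6
  5-5 → 0
  4-9 → B (borrow)
  0-7-1 → 8 (borrow)
  F-1-1 → D
  D-2 → B

0xBD8B06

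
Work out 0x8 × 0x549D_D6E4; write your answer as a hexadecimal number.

Multiply each base-16 digit by 8, carrying:
  4×8 = 32 → write 0 carry 2
  E×8+2 = 114 → write 2 carry 7
  6×8+7 = 55 → write 7 carry 3
  D×8+3 = 107 → write B carry 6
  D×8+6 = 110 → write E carry 6
  9×8+6 = 78 → write E carry 4
  4×8+4 = 36 → write 4 carry 2
  5×8+2 = 42 → write A carry 2
  remaining carry: 2

0x2A4EEB720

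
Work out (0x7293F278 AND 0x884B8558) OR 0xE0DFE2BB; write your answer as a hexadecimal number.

0xE0DFE2FB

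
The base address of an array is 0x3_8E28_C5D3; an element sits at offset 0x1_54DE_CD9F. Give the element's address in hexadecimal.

0x4E3079372

Add column by column in base 16, right to left:
  3+F = 2 carry 1
  D+9+1 = 7 carry 1
  5+D+1 = 3 carry 1
  C+C+1 = 9 carry 1
  8+E+1 = 7 carry 1
  2+D+1 = 0 carry 1
  E+4+1 = 3 carry 1
  8+5+1 = E
  3+1 = 4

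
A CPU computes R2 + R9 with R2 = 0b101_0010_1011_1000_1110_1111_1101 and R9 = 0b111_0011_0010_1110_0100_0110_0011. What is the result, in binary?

0b1100010111100111001101100000

Add column by column in base 2, right to left:
  1+1 = 0 carry 1
  0+1+1 = 0 carry 1
  1+0+1 = 0 carry 1
  1+0+1 = 0 carry 1
  1+0+1 = 0 carry 1
  1+1+1 = 1 carry 1
  1+1+1 = 1 carry 1
  1+0+1 = 0 carry 1
  0+0+1 = 1
  1+0 = 1
  1+1 = 0 carry 1
  1+0+1 = 0 carry 1
  0+0+1 = 1
  0+1 = 1
  0+1 = 1
  1+1 = 0 carry 1
  1+0+1 = 0 carry 1
  1+1+1 = 1 carry 1
  0+0+1 = 1
  1+0 = 1
  0+1 = 1
  1+1 = 0 carry 1
  0+0+1 = 1
  0+0 = 0
  1+1 = 0 carry 1
  0+1+1 = 0 carry 1
  1+1+1 = 1 carry 1
  final carry 1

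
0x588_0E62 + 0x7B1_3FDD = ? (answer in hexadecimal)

Add column by column in base 16, right to left:
  2+D = F
  6+D = 3 carry 1
  E+F+1 = E carry 1
  0+3+1 = 4
  8+1 = 9
  8+B = 3 carry 1
  5+7+1 = D

0xD394E3F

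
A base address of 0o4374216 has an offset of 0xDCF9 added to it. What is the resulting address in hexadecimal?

0o4374216 = 0x11F88E in hexadecimal.
Add column by column in base 16, right to left:
  E+9 = 7 carry 1
  8+F+1 = 8 carry 1
  8+C+1 = 5 carry 1
  F+D+1 = D carry 1
  1+0+1 = 2
  1+0 = 1

0x12D587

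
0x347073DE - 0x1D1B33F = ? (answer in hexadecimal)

0x329EC09F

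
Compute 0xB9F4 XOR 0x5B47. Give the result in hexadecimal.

XOR each hex digit independently (no carries):
  B^5=E, 9^B=2, F^4=B, 4^7=3

0xE2B3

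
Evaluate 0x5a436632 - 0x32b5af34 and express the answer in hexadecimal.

0x278db6fe

Subtract column by column in base 16:
  2-4 → e (borrow)
  3-3-1 → f (borrow)
  6-f-1 → 6 (borrow)
  6-a-1 → b (borrow)
  3-5-1 → d (borrow)
  4-b-1 → 8 (borrow)
  a-2-1 → 7
  5-3 → 2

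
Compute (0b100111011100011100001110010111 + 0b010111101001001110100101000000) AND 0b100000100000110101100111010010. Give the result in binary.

Add column by column in base 2, right to left:
  1+0 = 1
  1+0 = 1
  1+0 = 1
  0+0 = 0
  1+0 = 1
  0+0 = 0
  0+1 = 1
  1+0 = 1
  1+1 = 0 carry 1
  1+0+1 = 0 carry 1
  0+0+1 = 1
  0+1 = 1
  0+0 = 0
  0+1 = 1
  1+1 = 0 carry 1
  1+1+1 = 1 carry 1
  1+0+1 = 0 carry 1
  0+0+1 = 1
  0+1 = 1
  0+0 = 0
  1+0 = 1
  1+1 = 0 carry 1
  1+0+1 = 0 carry 1
  0+1+1 = 0 carry 1
  1+1+1 = 1 carry 1
  1+1+1 = 1 carry 1
  1+1+1 = 1 carry 1
  0+0+1 = 1
  0+1 = 1
  1+0 = 1
Sum = 0b111111000101101010110011010111; now AND with 0b100000100000110101100111010010:
  111111000101101010110011010111
& 100000100000110101100111010010
= 100000000000100000100011010010

0b100000000000100000100011010010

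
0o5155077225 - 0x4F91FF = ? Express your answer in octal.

0o5131166226

0x4F91FF = 0o23710777 in octal.
Subtract column by column in base 8:
  5-7 → 6 (borrow)
  2-7-1 → 2 (borrow)
  2-7-1 → 2 (borrow)
  7-0-1 → 6
  7-1 → 6
  0-7 → 1 (borrow)
  5-3-1 → 1
  5-2 → 3
  1-0 → 1
  5-0 → 5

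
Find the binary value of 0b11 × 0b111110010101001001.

0b10111010111111011011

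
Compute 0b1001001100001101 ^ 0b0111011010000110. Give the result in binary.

XOR bit by bit (1 where the bits differ):
  1001001100001101
^ 0111011010000110
= 1110010110001011

0b1110010110001011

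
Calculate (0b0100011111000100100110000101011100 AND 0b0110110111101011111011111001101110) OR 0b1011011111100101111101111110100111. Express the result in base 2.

0b0100011111000100100110000101011100 AND 0b0110110111101011111011111001101110 = 0b0100010111000000100010000001001100.
Then OR with 0b1011011111100101111101111110100111.

0b1111011111100101111111111111101111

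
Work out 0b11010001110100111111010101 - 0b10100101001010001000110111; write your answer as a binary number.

0b101100101010110110011110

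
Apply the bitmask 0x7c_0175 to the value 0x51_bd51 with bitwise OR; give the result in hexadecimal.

OR each hex digit independently (no carries):
  5|7=7, 1|c=d, b|0=b, d|1=d, 5|7=7, 1|5=5

0x7dbd75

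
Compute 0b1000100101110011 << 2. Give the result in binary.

0b100010010111001100

Left shift by 2: append 2 zero bits.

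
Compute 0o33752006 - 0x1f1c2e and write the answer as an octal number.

0o24133730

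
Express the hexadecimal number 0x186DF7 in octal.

0o6066767

Expand each hex digit to 4 bits: 1=0001 8=1000 6=0110 D=1101 F=1111 7=0111.
Group the bits in threes: 110 000 110 110 111 110 111 → 6066767.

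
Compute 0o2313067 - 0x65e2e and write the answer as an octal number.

0x65e2e = 0o1457056 in octal.
Subtract column by column in base 8:
  7-6 → 1
  6-5 → 1
  0-0 → 0
  3-7 → 4 (borrow)
  1-5-1 → 3 (borrow)
  3-4-1 → 6 (borrow)
  2-1-1 → 0

0o634011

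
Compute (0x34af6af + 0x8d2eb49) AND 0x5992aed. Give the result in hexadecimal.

0x41920e8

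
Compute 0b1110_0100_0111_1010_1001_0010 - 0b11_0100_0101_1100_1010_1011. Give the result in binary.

Subtract column by column in base 2:
  0-1 → 1 (borrow)
  1-1-1 → 1 (borrow)
  0-0-1 → 1 (borrow)
  0-1-1 → 0 (borrow)
  1-0-1 → 0
  0-1 → 1 (borrow)
  0-0-1 → 1 (borrow)
  1-1-1 → 1 (borrow)
  0-0-1 → 1 (borrow)
  1-0-1 → 0
  0-1 → 1 (borrow)
  1-1-1 → 1 (borrow)
  1-1-1 → 1 (borrow)
  1-0-1 → 0
  1-1 → 0
  0-0 → 0
  0-0 → 0
  0-0 → 0
  1-1 → 0
  0-0 → 0
  0-1 → 1 (borrow)
  1-1-1 → 1 (borrow)
  1-0-1 → 0
  1-0 → 1

0b101100000001110111100111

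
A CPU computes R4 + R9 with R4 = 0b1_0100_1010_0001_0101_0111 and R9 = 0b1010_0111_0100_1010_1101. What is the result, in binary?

0b111110001011000000100

Add column by column in base 2, right to left:
  1+1 = 0 carry 1
  1+0+1 = 0 carry 1
  1+1+1 = 1 carry 1
  0+1+1 = 0 carry 1
  1+0+1 = 0 carry 1
  0+1+1 = 0 carry 1
  1+0+1 = 0 carry 1
  0+1+1 = 0 carry 1
  1+0+1 = 0 carry 1
  0+0+1 = 1
  0+1 = 1
  0+0 = 0
  0+1 = 1
  1+1 = 0 carry 1
  0+1+1 = 0 carry 1
  1+0+1 = 0 carry 1
  0+0+1 = 1
  0+1 = 1
  1+0 = 1
  0+1 = 1
  1+0 = 1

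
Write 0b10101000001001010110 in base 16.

Group the bits into nibbles: 1010 1000 0010 0101 0110 → a8256.

0xa8256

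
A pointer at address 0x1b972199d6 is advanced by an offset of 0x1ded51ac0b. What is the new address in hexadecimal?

Add column by column in base 16, right to left:
  6+b = 1 carry 1
  d+0+1 = e
  9+c = 5 carry 1
  9+a+1 = 4 carry 1
  1+1+1 = 3
  2+5 = 7
  7+d = 4 carry 1
  9+e+1 = 8 carry 1
  b+d+1 = 9 carry 1
  1+1+1 = 3

0x39847345e1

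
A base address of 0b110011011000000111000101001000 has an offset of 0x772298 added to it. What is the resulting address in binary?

0b110011110101111001001111100000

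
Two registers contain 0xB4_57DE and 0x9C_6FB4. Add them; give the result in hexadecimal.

Add column by column in base 16, right to left:
  E+4 = 2 carry 1
  D+B+1 = 9 carry 1
  7+F+1 = 7 carry 1
  5+6+1 = C
  4+C = 0 carry 1
  B+9+1 = 5 carry 1
  final carry 1

0x150C792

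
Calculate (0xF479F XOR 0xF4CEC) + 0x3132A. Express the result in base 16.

First 0xF479F XOR 0xF4CEC = 0x00B73.
Add column by column in base 16, right to left:
  3+A = D
  7+2 = 9
  B+3 = E
  0+1 = 1
  0+3 = 3

0x31E9D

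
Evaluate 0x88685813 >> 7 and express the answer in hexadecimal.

0x110D0B0

7 bits is not a whole number of base-16 digits; in binary: 10001000011010000101100000010011 >> 7 = 1000100001101000010110000.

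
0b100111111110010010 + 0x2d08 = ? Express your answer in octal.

0b100111111110010010 = 0o477622 in octal.
0x2d08 = 0o26410 in octal.
Add column by column in base 8, right to left:
  2+0 = 2
  2+1 = 3
  6+4 = 2 carry 1
  7+6+1 = 6 carry 1
  7+2+1 = 2 carry 1
  4+0+1 = 5

0o526232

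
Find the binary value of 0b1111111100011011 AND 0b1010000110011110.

AND bit by bit (1 only where both bits are 1):
  1111111100011011
& 1010000110011110
= 1010000100011010

0b1010000100011010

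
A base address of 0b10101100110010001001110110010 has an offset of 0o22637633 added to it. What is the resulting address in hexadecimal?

0x15e4534d

0b10101100110010001001110110010 = 0x159913b2 in hexadecimal.
0o22637633 = 0x4b3f9b in hexadecimal.
Add column by column in base 16, right to left:
  2+b = d
  b+9 = 4 carry 1
  3+f+1 = 3 carry 1
  1+3+1 = 5
  9+b = 4 carry 1
  9+4+1 = e
  5+0 = 5
  1+0 = 1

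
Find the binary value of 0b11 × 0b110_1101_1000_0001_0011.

Multiply each base-2 digit by 3, carrying:
  1×3 = 3 → write 1 carry 1
  1×3+1 = 4 → write 0 carry 2
  0×3+2 = 2 → write 0 carry 1
  0×3+1 = 1 → write 1
  1×3 = 3 → write 1 carry 1
  0×3+1 = 1 → write 1
  0×3 = 0 → write 0
  0×3 = 0 → write 0
  0×3 = 0 → write 0
  0×3 = 0 → write 0
  0×3 = 0 → write 0
  1×3 = 3 → write 1 carry 1
  1×3+1 = 4 → write 0 carry 2
  0×3+2 = 2 → write 0 carry 1
  1×3+1 = 4 → write 0 carry 2
  1×3+2 = 5 → write 1 carry 2
  0×3+2 = 2 → write 0 carry 1
  1×3+1 = 4 → write 0 carry 2
  1×3+2 = 5 → write 1 carry 2
  remaining carry: 10

0b101001000100000111001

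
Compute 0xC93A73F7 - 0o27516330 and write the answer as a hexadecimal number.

0o27516330 = 0x5E9CD8 in hexadecimal.
Subtract column by column in base 16:
  7-8 → F (borrow)
  F-D-1 → 1
  3-C → 7 (borrow)
  7-9-1 → D (borrow)
  A-E-1 → B (borrow)
  3-5-1 → D (borrow)
  9-0-1 → 8
  C-0 → C

0xC8DBD71F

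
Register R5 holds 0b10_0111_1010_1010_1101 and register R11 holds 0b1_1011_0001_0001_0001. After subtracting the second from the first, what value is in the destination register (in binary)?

0b1100100110011100

Subtract column by column in base 2:
  1-1 → 0
  0-0 → 0
  1-0 → 1
  1-0 → 1
  0-1 → 1 (borrow)
  1-0-1 → 0
  0-0 → 0
  1-0 → 1
  0-1 → 1 (borrow)
  1-0-1 → 0
  0-0 → 0
  1-0 → 1
  1-1 → 0
  1-1 → 0
  1-0 → 1
  0-1 → 1 (borrow)
  0-1-1 → 0 (borrow)
  1-0-1 → 0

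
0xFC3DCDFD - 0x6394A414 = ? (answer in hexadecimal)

0x98A929E9

Subtract column by column in base 16:
  D-4 → 9
  F-1 → E
  D-4 → 9
  C-A → 2
  D-4 → 9
  3-9 → A (borrow)
  C-3-1 → 8
  F-6 → 9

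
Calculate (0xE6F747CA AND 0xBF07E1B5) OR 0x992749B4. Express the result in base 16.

0xBF2749B4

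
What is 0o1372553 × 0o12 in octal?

0o16713056

Multiply each base-8 digit by 10, carrying:
  3×10 = 30 → write 6 carry 3
  5×10+3 = 53 → write 5 carry 6
  5×10+6 = 56 → write 0 carry 7
  2×10+7 = 27 → write 3 carry 3
  7×10+3 = 73 → write 1 carry 9
  3×10+9 = 39 → write 7 carry 4
  1×10+4 = 14 → write 6 carry 1
  remaining carry: 1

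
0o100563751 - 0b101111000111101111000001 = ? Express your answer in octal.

0o21466050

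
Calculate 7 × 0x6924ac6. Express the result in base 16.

0x2e000b6a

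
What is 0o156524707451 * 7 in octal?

0o1406522165037

Multiply each base-8 digit by 7, carrying:
  1×7 = 7 → write 7
  5×7 = 35 → write 3 carry 4
  4×7+4 = 32 → write 0 carry 4
  7×7+4 = 53 → write 5 carry 6
  0×7+6 = 6 → write 6
  7×7 = 49 → write 1 carry 6
  4×7+6 = 34 → write 2 carry 4
  2×7+4 = 18 → write 2 carry 2
  5×7+2 = 37 → write 5 carry 4
  6×7+4 = 46 → write 6 carry 5
  5×7+5 = 40 → write 0 carry 5
  1×7+5 = 12 → write 4 carry 1
  remaining carry: 1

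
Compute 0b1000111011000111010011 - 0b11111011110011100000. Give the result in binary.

0b100111111010011110011

Subtract column by column in base 2:
  1-0 → 1
  1-0 → 1
  0-0 → 0
  0-0 → 0
  1-0 → 1
  0-1 → 1 (borrow)
  1-1-1 → 1 (borrow)
  1-1-1 → 1 (borrow)
  1-0-1 → 0
  0-0 → 0
  0-1 → 1 (borrow)
  0-1-1 → 0 (borrow)
  1-1-1 → 1 (borrow)
  1-1-1 → 1 (borrow)
  0-0-1 → 1 (borrow)
  1-1-1 → 1 (borrow)
  1-1-1 → 1 (borrow)
  1-1-1 → 1 (borrow)
  0-1-1 → 0 (borrow)
  0-1-1 → 0 (borrow)
  0-0-1 → 1 (borrow)
  1-0-1 → 0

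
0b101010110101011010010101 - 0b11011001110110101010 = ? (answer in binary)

0b100111011011100011101011

Subtract column by column in base 2:
  1-0 → 1
  0-1 → 1 (borrow)
  1-0-1 → 0
  0-1 → 1 (borrow)
  1-0-1 → 0
  0-1 → 1 (borrow)
  0-0-1 → 1 (borrow)
  1-1-1 → 1 (borrow)
  0-1-1 → 0 (borrow)
  1-0-1 → 0
  1-1 → 0
  0-1 → 1 (borrow)
  1-1-1 → 1 (borrow)
  0-0-1 → 1 (borrow)
  1-0-1 → 0
  0-1 → 1 (borrow)
  1-1-1 → 1 (borrow)
  1-0-1 → 0
  0-1 → 1 (borrow)
  1-1-1 → 1 (borrow)
  0-0-1 → 1 (borrow)
  1-0-1 → 0
  0-0 → 0
  1-0 → 1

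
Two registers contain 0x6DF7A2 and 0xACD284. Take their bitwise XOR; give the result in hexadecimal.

XOR each hex digit independently (no carries):
  6^A=C, D^C=1, F^D=2, 7^2=5, A^8=2, 2^4=6

0xC12526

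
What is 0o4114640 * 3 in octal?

0o14346340

Multiply each base-8 digit by 3, carrying:
  0×3 = 0 → write 0
  4×3 = 12 → write 4 carry 1
  6×3+1 = 19 → write 3 carry 2
  4×3+2 = 14 → write 6 carry 1
  1×3+1 = 4 → write 4
  1×3 = 3 → write 3
  4×3 = 12 → write 4 carry 1
  remaining carry: 1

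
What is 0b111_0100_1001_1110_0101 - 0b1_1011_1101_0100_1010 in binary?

Subtract column by column in base 2:
  1-0 → 1
  0-1 → 1 (borrow)
  1-0-1 → 0
  0-1 → 1 (borrow)
  0-0-1 → 1 (borrow)
  1-0-1 → 0
  1-1 → 0
  1-0 → 1
  1-1 → 0
  0-0 → 0
  0-1 → 1 (borrow)
  1-1-1 → 1 (borrow)
  0-1-1 → 0 (borrow)
  0-1-1 → 0 (borrow)
  1-0-1 → 0
  0-1 → 1 (borrow)
  1-1-1 → 1 (borrow)
  1-0-1 → 0
  1-0 → 1

0b1011000110010011011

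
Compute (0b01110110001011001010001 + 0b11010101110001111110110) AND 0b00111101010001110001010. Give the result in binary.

0b1001010001000000010

Add column by column in base 2, right to left:
  1+0 = 1
  0+1 = 1
  0+1 = 1
  0+0 = 0
  1+1 = 0 carry 1
  0+1+1 = 0 carry 1
  1+1+1 = 1 carry 1
  0+1+1 = 0 carry 1
  0+1+1 = 0 carry 1
  1+1+1 = 1 carry 1
  1+0+1 = 0 carry 1
  0+0+1 = 1
  1+0 = 1
  0+1 = 1
  0+1 = 1
  0+1 = 1
  1+0 = 1
  1+1 = 0 carry 1
  0+0+1 = 1
  1+1 = 0 carry 1
  1+0+1 = 0 carry 1
  1+1+1 = 1 carry 1
  0+1+1 = 0 carry 1
  final carry 1
Sum = 0b101001011111101001000111; now AND with 0b00111101010001110001010:
  101001011111101001000111
& 000111101010001110001010
= 000001001010001000000010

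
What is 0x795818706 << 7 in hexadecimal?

7 bits is not a whole number of base-16 digits; in binary: 11110010101100000011000011100000110 << 7 = 111100101011000000110000111000001100000000.

0x3cac0c38300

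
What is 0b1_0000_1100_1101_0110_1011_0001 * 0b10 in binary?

Multiply each base-2 digit by 2, carrying:
  1×2 = 2 → write 0 carry 1
  0×2+1 = 1 → write 1
  0×2 = 0 → write 0
  0×2 = 0 → write 0
  1×2 = 2 → write 0 carry 1
  1×2+1 = 3 → write 1 carry 1
  0×2+1 = 1 → write 1
  1×2 = 2 → write 0 carry 1
  0×2+1 = 1 → write 1
  1×2 = 2 → write 0 carry 1
  1×2+1 = 3 → write 1 carry 1
  0×2+1 = 1 → write 1
  1×2 = 2 → write 0 carry 1
  0×2+1 = 1 → write 1
  1×2 = 2 → write 0 carry 1
  1×2+1 = 3 → write 1 carry 1
  0×2+1 = 1 → write 1
  0×2 = 0 → write 0
  1×2 = 2 → write 0 carry 1
  1×2+1 = 3 → write 1 carry 1
  0×2+1 = 1 → write 1
  0×2 = 0 → write 0
  0×2 = 0 → write 0
  0×2 = 0 → write 0
  1×2 = 2 → write 0 carry 1
  remaining carry: 1

0b10000110011010110101100010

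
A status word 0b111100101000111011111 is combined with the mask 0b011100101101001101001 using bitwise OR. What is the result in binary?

OR bit by bit (1 where either bit is 1):
  111100101000111011111
| 011100101101001101001
= 111100101101111111111

0b111100101101111111111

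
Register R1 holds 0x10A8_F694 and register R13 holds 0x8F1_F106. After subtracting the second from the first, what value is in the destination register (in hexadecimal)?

Subtract column by column in base 16:
  4-6 → E (borrow)
  9-0-1 → 8
  6-1 → 5
  F-F → 0
  8-1 → 7
  A-F → B (borrow)
  0-8-1 → 7 (borrow)
  1-0-1 → 0

0x7B7058E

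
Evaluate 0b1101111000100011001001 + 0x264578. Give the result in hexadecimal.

0x5DCE41

0b1101111000100011001001 = 0x3788C9 in hexadecimal.
Add column by column in base 16, right to left:
  9+8 = 1 carry 1
  C+7+1 = 4 carry 1
  8+5+1 = E
  8+4 = C
  7+6 = D
  3+2 = 5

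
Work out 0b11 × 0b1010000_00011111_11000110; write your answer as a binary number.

0b111100000101111101010010

Multiply each base-2 digit by 3, carrying:
  0×3 = 0 → write 0
  1×3 = 3 → write 1 carry 1
  1×3+1 = 4 → write 0 carry 2
  0×3+2 = 2 → write 0 carry 1
  0×3+1 = 1 → write 1
  0×3 = 0 → write 0
  1×3 = 3 → write 1 carry 1
  1×3+1 = 4 → write 0 carry 2
  1×3+2 = 5 → write 1 carry 2
  1×3+2 = 5 → write 1 carry 2
  1×3+2 = 5 → write 1 carry 2
  1×3+2 = 5 → write 1 carry 2
  1×3+2 = 5 → write 1 carry 2
  0×3+2 = 2 → write 0 carry 1
  0×3+1 = 1 → write 1
  0×3 = 0 → write 0
  0×3 = 0 → write 0
  0×3 = 0 → write 0
  0×3 = 0 → write 0
  0×3 = 0 → write 0
  1×3 = 3 → write 1 carry 1
  0×3+1 = 1 → write 1
  1×3 = 3 → write 1 carry 1
  remaining carry: 1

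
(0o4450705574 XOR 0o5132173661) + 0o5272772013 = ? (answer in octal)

First 0o4450705574 XOR 0o5132173661 = 0o1562676315.
Add column by column in base 8, right to left:
  5+3 = 0 carry 1
  1+1+1 = 3
  3+0 = 3
  6+2 = 0 carry 1
  7+7+1 = 7 carry 1
  6+7+1 = 6 carry 1
  2+2+1 = 5
  6+7 = 5 carry 1
  5+2+1 = 0 carry 1
  1+5+1 = 7

0o7055670330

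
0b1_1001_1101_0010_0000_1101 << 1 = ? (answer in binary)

Left shift by 1: append 1 zero bit.

0b1100111010010000011010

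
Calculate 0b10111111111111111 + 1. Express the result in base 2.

The trailing 15 digits are 1 (max in base 2), so adding 1 cascades: they roll to 0 and the next digit up increments.

0b11000000000000000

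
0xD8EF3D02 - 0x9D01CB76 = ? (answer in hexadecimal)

0x3BED718C

Subtract column by column in base 16:
  2-6 → C (borrow)
  0-7-1 → 8 (borrow)
  D-B-1 → 1
  3-C → 7 (borrow)
  F-1-1 → D
  E-0 → E
  8-D → B (borrow)
  D-9-1 → 3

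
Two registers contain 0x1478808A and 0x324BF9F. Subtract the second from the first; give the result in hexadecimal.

0x1153C0EB

Subtract column by column in base 16:
  A-F → B (borrow)
  8-9-1 → E (borrow)
  0-F-1 → 0 (borrow)
  8-B-1 → C (borrow)
  8-4-1 → 3
  7-2 → 5
  4-3 → 1
  1-0 → 1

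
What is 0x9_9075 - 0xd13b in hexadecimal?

Subtract column by column in base 16:
  5-b → a (borrow)
  7-3-1 → 3
  0-1 → f (borrow)
  9-d-1 → b (borrow)
  9-0-1 → 8

0x8bf3a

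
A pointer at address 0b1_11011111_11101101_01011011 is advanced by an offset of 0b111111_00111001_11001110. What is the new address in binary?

Add column by column in base 2, right to left:
  1+0 = 1
  1+1 = 0 carry 1
  0+1+1 = 0 carry 1
  1+1+1 = 1 carry 1
  1+0+1 = 0 carry 1
  0+0+1 = 1
  1+1 = 0 carry 1
  0+1+1 = 0 carry 1
  1+1+1 = 1 carry 1
  0+0+1 = 1
  1+0 = 1
  1+1 = 0 carry 1
  0+1+1 = 0 carry 1
  1+1+1 = 1 carry 1
  1+0+1 = 0 carry 1
  1+0+1 = 0 carry 1
  1+1+1 = 1 carry 1
  1+1+1 = 1 carry 1
  1+1+1 = 1 carry 1
  1+1+1 = 1 carry 1
  1+1+1 = 1 carry 1
  0+1+1 = 0 carry 1
  1+0+1 = 0 carry 1
  1+0+1 = 0 carry 1
  1+0+1 = 0 carry 1
  final carry 1

0b10000111110010011100101001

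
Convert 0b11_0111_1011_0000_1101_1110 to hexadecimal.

Group the bits into nibbles: 0011 0111 1011 0000 1101 1110 → 37B0DE.

0x37B0DE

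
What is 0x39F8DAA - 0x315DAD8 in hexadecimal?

Subtract column by column in base 16:
  A-8 → 2
  A-D → D (borrow)
  D-A-1 → 2
  8-D → B (borrow)
  F-5-1 → 9
  9-1 → 8
  3-3 → 0

0x89B2D2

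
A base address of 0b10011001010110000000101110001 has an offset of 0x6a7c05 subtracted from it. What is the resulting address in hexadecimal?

0x12c0856c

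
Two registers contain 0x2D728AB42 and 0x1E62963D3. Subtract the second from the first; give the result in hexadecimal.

0xF0FF476F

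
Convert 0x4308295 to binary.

Expand each hex digit to 4 bits: 4=0100 3=0011 0=0000 8=1000 2=0010 9=1001 5=0101.

0b100001100001000001010010101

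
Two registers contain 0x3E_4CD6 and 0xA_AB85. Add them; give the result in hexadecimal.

0x48F85B

Add column by column in base 16, right to left:
  6+5 = B
  D+8 = 5 carry 1
  C+B+1 = 8 carry 1
  4+A+1 = F
  E+A = 8 carry 1
  3+0+1 = 4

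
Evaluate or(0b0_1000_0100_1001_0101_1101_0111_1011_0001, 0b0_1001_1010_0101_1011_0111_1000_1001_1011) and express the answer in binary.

OR bit by bit (1 where either bit is 1):
  010000100100101011101011110110001
| 010011010010110110111100010011011
= 010011110110111111111111110111011

0b010011110110111111111111110111011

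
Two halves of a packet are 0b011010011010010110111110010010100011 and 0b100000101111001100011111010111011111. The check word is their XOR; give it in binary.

0b111010110101011010100001000101111100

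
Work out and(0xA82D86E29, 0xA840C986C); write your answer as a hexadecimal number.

0xA80080828

AND each hex digit independently (no carries):
  A&A=A, 8&8=8, 2&4=0, D&0=0, 8&C=8, 6&9=0, E&8=8, 2&6=2, 9&C=8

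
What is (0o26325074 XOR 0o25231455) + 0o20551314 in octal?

0o23665735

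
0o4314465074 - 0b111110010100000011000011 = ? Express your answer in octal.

0o4216224571

0b111110010100000011000011 = 0o76240303 in octal.
Subtract column by column in base 8:
  4-3 → 1
  7-0 → 7
  0-3 → 5 (borrow)
  5-0-1 → 4
  6-4 → 2
  4-2 → 2
  4-6 → 6 (borrow)
  1-7-1 → 1 (borrow)
  3-0-1 → 2
  4-0 → 4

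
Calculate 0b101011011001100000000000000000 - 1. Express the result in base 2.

0b101011011001011111111111111111

The trailing 17 digits are 0, so subtracting 1 borrows through: they become 1 and the next digit up decrements.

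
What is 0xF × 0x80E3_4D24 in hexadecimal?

Multiply each base-16 digit by 15, carrying:
  4×15 = 60 → write C carry 3
  2×15+3 = 33 → write 1 carry 2
  D×15+2 = 197 → write 5 carry 12
  4×15+12 = 72 → write 8 carry 4
  3×15+4 = 49 → write 1 carry 3
  E×15+3 = 213 → write 5 carry 13
  0×15+13 = 13 → write D
  8×15 = 120 → write 8 carry 7
  remaining carry: 7

0x78D51851C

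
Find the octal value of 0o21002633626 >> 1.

0o10401315713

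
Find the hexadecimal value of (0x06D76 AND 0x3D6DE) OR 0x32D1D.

0x36D5F

0x06D76 AND 0x3D6DE = 0x04456.
Then OR with 0x32D1D.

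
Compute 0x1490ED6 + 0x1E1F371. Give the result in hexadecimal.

0x32B0247

Add column by column in base 16, right to left:
  6+1 = 7
  D+7 = 4 carry 1
  E+3+1 = 2 carry 1
  0+F+1 = 0 carry 1
  9+1+1 = B
  4+E = 2 carry 1
  1+1+1 = 3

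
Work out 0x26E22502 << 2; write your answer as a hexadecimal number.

0x9B889408

2 bits is not a whole number of base-16 digits; in binary: 100110111000100010010100000010 << 2 = 10011011100010001001010000001000.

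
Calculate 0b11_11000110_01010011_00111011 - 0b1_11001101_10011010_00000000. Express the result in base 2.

0b1111110001011100100111011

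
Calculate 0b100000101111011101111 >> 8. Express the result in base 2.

Right shift by 8: drop the 8 least-significant bits.

0b1000001011110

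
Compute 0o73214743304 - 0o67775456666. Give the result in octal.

0o3217264416

Subtract column by column in base 8:
  4-6 → 6 (borrow)
  0-6-1 → 1 (borrow)
  3-6-1 → 4 (borrow)
  3-6-1 → 4 (borrow)
  4-5-1 → 6 (borrow)
  7-4-1 → 2
  4-5 → 7 (borrow)
  1-7-1 → 1 (borrow)
  2-7-1 → 2 (borrow)
  3-7-1 → 3 (borrow)
  7-6-1 → 0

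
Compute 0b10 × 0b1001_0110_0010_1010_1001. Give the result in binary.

Multiply each base-2 digit by 2, carrying:
  1×2 = 2 → write 0 carry 1
  0×2+1 = 1 → write 1
  0×2 = 0 → write 0
  1×2 = 2 → write 0 carry 1
  0×2+1 = 1 → write 1
  1×2 = 2 → write 0 carry 1
  0×2+1 = 1 → write 1
  1×2 = 2 → write 0 carry 1
  0×2+1 = 1 → write 1
  1×2 = 2 → write 0 carry 1
  0×2+1 = 1 → write 1
  0×2 = 0 → write 0
  0×2 = 0 → write 0
  1×2 = 2 → write 0 carry 1
  1×2+1 = 3 → write 1 carry 1
  0×2+1 = 1 → write 1
  1×2 = 2 → write 0 carry 1
  0×2+1 = 1 → write 1
  0×2 = 0 → write 0
  1×2 = 2 → write 0 carry 1
  remaining carry: 1

0b100101100010101010010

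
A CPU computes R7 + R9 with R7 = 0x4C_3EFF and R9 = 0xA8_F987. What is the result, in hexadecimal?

Add column by column in base 16, right to left:
  F+7 = 6 carry 1
  F+8+1 = 8 carry 1
  E+9+1 = 8 carry 1
  3+F+1 = 3 carry 1
  C+8+1 = 5 carry 1
  4+A+1 = F

0xF53886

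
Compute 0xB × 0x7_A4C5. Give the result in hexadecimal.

Multiply each base-16 digit by 11, carrying:
  5×11 = 55 → write 7 carry 3
  C×11+3 = 135 → write 7 carry 8
  4×11+8 = 52 → write 4 carry 3
  A×11+3 = 113 → write 1 carry 7
  7×11+7 = 84 → write 4 carry 5
  remaining carry: 5

0x541477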